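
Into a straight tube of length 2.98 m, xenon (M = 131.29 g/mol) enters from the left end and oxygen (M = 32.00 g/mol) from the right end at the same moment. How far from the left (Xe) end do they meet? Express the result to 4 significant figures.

0.9849 m

In equal time, each gas travels a distance ∝ its rate ∝ 1/√M, so d_Xe/d_O₂ = √(M_O₂/M_Xe) = √(32.00/131.29) = 0.4937.
With d_Xe + d_O₂ = 2.98 m, d_O₂ = 2.98/(1 + 0.4937) = 1.995 m.
d_Xe = 2.98 − 1.995 = 0.9849 m.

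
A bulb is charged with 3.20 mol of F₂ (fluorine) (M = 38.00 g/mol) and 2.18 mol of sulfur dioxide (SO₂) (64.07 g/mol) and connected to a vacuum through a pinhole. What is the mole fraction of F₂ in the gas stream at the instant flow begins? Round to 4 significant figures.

Each component's effusion rate ∝ (its partial pressure)·(1/√M) ∝ n_i/√M_i.
x_F₂(eff) = (n_F₂/√M_F₂) / (n_F₂/√M_F₂ + n_SO₂/√M_SO₂)
= (3.20/√38.00) / (3.20/√38.00 + 2.18/√64.07) = 0.5191/(0.5191 + 0.2724) = 0.6559.

0.6559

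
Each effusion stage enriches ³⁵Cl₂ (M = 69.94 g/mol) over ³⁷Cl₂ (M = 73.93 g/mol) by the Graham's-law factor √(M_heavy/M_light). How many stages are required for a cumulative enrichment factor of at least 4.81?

With α = √(73.93/69.94) per stage, ln α = ½ ln(1.05705) = 0.02774.
Need α^N ≥ 4.81 ⇒ N ≥ ln(4.81) / ln α = 1.571 / 0.02774 = 56.62.
Minimum whole number of stages: N = 57.

57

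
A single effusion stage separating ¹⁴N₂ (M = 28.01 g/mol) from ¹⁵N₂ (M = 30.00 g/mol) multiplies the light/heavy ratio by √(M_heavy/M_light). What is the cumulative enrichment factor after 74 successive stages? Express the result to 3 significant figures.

The single-stage factor is √(M_heavy/M_light), so 74 stages give [√(30.00/28.01)]^74 = (30.00/28.01)^(74/2).
= 1.07105^37 = 12.7.

12.7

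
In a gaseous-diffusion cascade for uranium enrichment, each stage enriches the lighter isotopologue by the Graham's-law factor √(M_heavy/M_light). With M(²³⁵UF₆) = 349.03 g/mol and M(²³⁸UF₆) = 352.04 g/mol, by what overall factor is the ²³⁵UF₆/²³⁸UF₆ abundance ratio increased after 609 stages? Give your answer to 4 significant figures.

13.66

The single-stage factor is √(M_heavy/M_light), so 609 stages give [√(352.04/349.03)]^609 = (352.04/349.03)^(609/2).
= 1.00862^(609/2) = 13.66.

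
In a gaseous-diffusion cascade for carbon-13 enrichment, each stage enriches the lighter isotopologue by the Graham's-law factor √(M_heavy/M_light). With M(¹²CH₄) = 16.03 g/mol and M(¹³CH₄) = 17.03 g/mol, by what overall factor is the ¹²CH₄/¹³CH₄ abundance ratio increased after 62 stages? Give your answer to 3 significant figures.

6.53

After 62 stages the ratio has grown by (√(17.03/16.03))^62 = (17.03/16.03)^(62/2).
= 1.06238^31 = 6.53.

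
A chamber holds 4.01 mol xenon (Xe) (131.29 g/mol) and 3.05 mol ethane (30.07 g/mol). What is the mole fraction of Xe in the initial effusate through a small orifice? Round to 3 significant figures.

Rate_i ∝ x_i/√M_i (Graham's law weighted by mole fraction), so the effusate composition follows n_i/√M_i.
Mole fraction of Xe in the effusate = (n_Xe/√M_Xe) / (n_Xe/√M_Xe + n_C₂H₆/√M_C₂H₆)
= (4.01/√131.29) / (4.01/√131.29 + 3.05/√30.07) = 0.3500/(0.3500 + 0.5562) = 0.386.

0.386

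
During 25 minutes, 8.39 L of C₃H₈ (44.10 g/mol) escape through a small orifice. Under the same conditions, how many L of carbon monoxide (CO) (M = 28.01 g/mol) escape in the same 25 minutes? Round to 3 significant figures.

Using Graham's law: rate_CO/rate_C₃H₈ = √(M_C₃H₈/M_CO) = √(44.10/28.01) = √1.574 = 1.255.
So the volume for CO is 8.39 × 1.255 = 10.5 L.

10.5 L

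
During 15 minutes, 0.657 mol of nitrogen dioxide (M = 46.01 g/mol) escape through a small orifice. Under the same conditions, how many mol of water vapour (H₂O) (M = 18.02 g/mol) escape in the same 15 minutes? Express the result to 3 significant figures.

Since effusion rate ∝ 1/√M, rate_H₂O/rate_NO₂ = √(M_NO₂/M_H₂O) = √(46.01/18.02) = √2.553 = 1.598.
So the amount for H₂O is 0.657 × 1.598 = 1.05 mol.

1.05 mol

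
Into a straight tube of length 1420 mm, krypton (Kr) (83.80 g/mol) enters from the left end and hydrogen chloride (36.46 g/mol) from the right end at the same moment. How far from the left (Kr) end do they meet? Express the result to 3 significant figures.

Distances travelled in equal time are proportional to diffusion rates, so d_Kr/d_HCl = √(M_HCl/M_Kr) = √(36.46/83.80) = 0.6596.
With d_Kr + d_HCl = 1420 mm, d_HCl = 1420/(1 + 0.6596) = 855.6 mm.
d_Kr = 1420 − 855.6 = 564 mm.

564 mm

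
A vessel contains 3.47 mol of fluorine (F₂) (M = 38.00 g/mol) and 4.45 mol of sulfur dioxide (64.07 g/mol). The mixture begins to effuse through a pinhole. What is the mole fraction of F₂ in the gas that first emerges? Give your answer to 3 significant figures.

The effusion rate of species i is ∝ p_i/√M_i ∝ n_i/√M_i.
So x_F₂ in the escaping gas = (n_F₂/√M_F₂) / Σ(n_i/√M_i)
= (3.47/√38.00) / (3.47/√38.00 + 4.45/√64.07) = 0.5629/(0.5629 + 0.5559) = 0.503.

0.503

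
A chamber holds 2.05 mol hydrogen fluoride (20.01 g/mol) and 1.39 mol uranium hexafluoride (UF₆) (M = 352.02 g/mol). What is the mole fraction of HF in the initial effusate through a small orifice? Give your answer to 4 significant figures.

0.8608

Rate_i ∝ x_i/√M_i (Graham's law weighted by mole fraction), so the effusate composition follows n_i/√M_i.
So x_HF in the escaping gas = (n_HF/√M_HF) / Σ(n_i/√M_i)
= (2.05/√20.01) / (2.05/√20.01 + 1.39/√352.02) = 0.4583/(0.4583 + 0.07409) = 0.8608.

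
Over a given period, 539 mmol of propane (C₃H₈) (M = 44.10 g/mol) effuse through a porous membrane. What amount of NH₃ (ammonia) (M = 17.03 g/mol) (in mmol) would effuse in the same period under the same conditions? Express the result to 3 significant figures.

867 mmol

Using Graham's law: rate_NH₃/rate_C₃H₈ = √(M_C₃H₈/M_NH₃) = √(44.10/17.03) = √2.590 = 1.609.
So the amount for NH₃ is 539 × 1.609 = 867 mmol.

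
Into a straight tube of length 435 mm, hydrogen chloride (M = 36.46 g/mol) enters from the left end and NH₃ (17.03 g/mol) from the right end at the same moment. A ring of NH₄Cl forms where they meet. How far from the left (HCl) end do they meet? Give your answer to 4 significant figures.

In equal time, each gas travels a distance ∝ its rate ∝ 1/√M, so d_HCl/d_NH₃ = √(M_NH₃/M_HCl) = √(17.03/36.46) = 0.6834.
With d_HCl + d_NH₃ = 435 mm, d_NH₃ = 435/(1 + 0.6834) = 258.4 mm.
d_HCl = 435 − 258.4 = 176.6 mm.

176.6 mm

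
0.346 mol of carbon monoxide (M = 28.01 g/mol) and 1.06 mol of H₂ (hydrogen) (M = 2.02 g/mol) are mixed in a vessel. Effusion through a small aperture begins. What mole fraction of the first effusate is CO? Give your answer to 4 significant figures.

The effusion rate of species i is ∝ p_i/√M_i ∝ n_i/√M_i.
x_CO(eff) = (n_CO/√M_CO) / (n_CO/√M_CO + n_H₂/√M_H₂)
= (0.346/√28.01) / (0.346/√28.01 + 1.06/√2.02) = 0.06538/(0.06538 + 0.7458) = 0.08059.

0.08059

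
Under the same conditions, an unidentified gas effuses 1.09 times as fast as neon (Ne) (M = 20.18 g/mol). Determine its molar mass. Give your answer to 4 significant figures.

16.99 g/mol

By Graham's law, rate_X/rate_Ne = √(M_Ne/M_X).
1.09 = √(20.18/M_X)
M_X = 20.18 / 1.09² = 20.18 / 1.188 = 16.99 g/mol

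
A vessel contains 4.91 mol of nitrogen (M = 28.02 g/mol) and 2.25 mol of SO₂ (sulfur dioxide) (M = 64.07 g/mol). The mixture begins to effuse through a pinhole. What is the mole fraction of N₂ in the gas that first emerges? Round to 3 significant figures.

Effusion rate of each component ∝ n_i/√M_i (partial pressure × 1/√M).
x_N₂(eff) = (n_N₂/√M_N₂) / (n_N₂/√M_N₂ + n_SO₂/√M_SO₂)
= (4.91/√28.02) / (4.91/√28.02 + 2.25/√64.07) = 0.9276/(0.9276 + 0.2811) = 0.767.

0.767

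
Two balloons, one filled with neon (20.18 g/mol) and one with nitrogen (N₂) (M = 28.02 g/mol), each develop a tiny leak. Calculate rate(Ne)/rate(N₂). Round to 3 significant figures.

Using Graham's law: rate_Ne/rate_N₂ = √(M_N₂/M_Ne) = √(28.02/20.18) = √1.389 = 1.18.

1.18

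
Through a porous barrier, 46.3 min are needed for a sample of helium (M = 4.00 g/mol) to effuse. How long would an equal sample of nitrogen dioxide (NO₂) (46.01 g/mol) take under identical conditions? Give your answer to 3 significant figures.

157 min

Since effusion rate ∝ 1/√M, t_NO₂/t_He = √(M_NO₂/M_He) = √(46.01/4.00) = √11.50 = 3.392.
So the time for NO₂ is 46.3 × 3.392 = 157 min.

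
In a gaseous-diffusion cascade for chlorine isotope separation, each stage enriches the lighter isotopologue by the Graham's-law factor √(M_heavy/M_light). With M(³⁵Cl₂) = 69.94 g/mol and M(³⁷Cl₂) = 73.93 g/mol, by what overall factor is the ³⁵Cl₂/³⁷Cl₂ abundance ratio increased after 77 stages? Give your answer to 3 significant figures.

8.47

After 77 stages the ratio has grown by (√(73.93/69.94))^77 = (73.93/69.94)^(77/2).
= 1.05705^(77/2) = 8.47.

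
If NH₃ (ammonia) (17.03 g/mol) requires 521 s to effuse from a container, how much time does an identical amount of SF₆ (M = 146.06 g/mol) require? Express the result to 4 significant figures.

1526 s

Graham's law gives t_SF₆/t_NH₃ = √(M_SF₆/M_NH₃) = √(146.06/17.03) = √8.577 = 2.929.
So the time for SF₆ is 521 × 2.929 = 1526 s.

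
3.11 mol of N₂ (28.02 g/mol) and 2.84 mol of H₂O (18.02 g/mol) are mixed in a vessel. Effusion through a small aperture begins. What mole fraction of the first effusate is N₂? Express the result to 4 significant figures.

0.4676

Effusion rate of each component ∝ n_i/√M_i (partial pressure × 1/√M).
Mole fraction of N₂ in the effusate = (n_N₂/√M_N₂) / (n_N₂/√M_N₂ + n_H₂O/√M_H₂O)
= (3.11/√28.02) / (3.11/√28.02 + 2.84/√18.02) = 0.5875/(0.5875 + 0.6690) = 0.4676.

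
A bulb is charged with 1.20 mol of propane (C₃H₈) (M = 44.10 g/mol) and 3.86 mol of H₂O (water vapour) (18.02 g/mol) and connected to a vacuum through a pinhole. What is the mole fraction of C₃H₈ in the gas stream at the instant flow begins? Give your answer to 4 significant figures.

0.1658

Effusion rate of each component ∝ n_i/√M_i (partial pressure × 1/√M).
x_C₃H₈(eff) = (n_C₃H₈/√M_C₃H₈) / (n_C₃H₈/√M_C₃H₈ + n_H₂O/√M_H₂O)
= (1.20/√44.10) / (1.20/√44.10 + 3.86/√18.02) = 0.1807/(0.1807 + 0.9093) = 0.1658.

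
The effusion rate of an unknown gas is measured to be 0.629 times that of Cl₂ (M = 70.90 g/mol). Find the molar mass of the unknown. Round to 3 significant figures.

Since effusion rate ∝ 1/√M, rate_X/rate_Cl₂ = √(M_Cl₂/M_X).
0.629 = √(70.90/M_X)
M_X = 70.90 / 0.629² = 70.90 / 0.3956 = 179 g/mol

179 g/mol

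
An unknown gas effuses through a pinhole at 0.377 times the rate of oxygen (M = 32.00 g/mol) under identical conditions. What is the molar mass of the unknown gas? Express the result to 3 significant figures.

By Graham's law, rate_X/rate_O₂ = √(M_O₂/M_X).
0.377 = √(32.00/M_X)
M_X = 32.00 / 0.377² = 32.00 / 0.1421 = 225 g/mol

225 g/mol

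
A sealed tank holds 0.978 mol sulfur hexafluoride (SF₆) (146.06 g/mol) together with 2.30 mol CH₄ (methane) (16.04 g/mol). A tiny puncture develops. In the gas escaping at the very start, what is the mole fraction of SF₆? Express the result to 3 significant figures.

The effusion rate of species i is ∝ p_i/√M_i ∝ n_i/√M_i.
x_SF₆(eff) = (n_SF₆/√M_SF₆) / (n_SF₆/√M_SF₆ + n_CH₄/√M_CH₄)
= (0.978/√146.06) / (0.978/√146.06 + 2.30/√16.04) = 0.08092/(0.08092 + 0.5743) = 0.124.

0.124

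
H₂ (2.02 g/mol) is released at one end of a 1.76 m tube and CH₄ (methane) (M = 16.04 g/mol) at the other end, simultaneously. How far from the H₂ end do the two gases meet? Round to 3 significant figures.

Distances travelled in equal time are proportional to diffusion rates, so d_H₂/d_CH₄ = √(M_CH₄/M_H₂) = √(16.04/2.02) = 2.818.
With d_H₂ + d_CH₄ = 1.76 m, d_CH₄ = 1.76/(1 + 2.818) = 0.4610 m.
d_H₂ = 1.76 − 0.4610 = 1.30 m.

1.30 m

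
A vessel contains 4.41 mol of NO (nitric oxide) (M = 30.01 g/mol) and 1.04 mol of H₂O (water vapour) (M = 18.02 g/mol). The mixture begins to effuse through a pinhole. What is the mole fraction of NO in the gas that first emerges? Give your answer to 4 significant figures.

0.7667

The effusion rate of species i is ∝ p_i/√M_i ∝ n_i/√M_i.
x_NO(eff) = (n_NO/√M_NO) / (n_NO/√M_NO + n_H₂O/√M_H₂O)
= (4.41/√30.01) / (4.41/√30.01 + 1.04/√18.02) = 0.8050/(0.8050 + 0.2450) = 0.7667.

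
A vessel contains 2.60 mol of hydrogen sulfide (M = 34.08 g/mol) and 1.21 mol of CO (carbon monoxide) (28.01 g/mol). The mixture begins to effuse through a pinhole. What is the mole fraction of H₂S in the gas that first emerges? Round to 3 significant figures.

0.661

Each component's effusion rate ∝ (its partial pressure)·(1/√M) ∝ n_i/√M_i.
Mole fraction of H₂S in the effusate = (n_H₂S/√M_H₂S) / (n_H₂S/√M_H₂S + n_CO/√M_CO)
= (2.60/√34.08) / (2.60/√34.08 + 1.21/√28.01) = 0.4454/(0.4454 + 0.2286) = 0.661.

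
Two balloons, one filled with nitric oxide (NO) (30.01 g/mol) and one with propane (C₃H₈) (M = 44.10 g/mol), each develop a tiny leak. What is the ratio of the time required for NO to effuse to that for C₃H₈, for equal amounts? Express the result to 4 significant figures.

0.8249

By Graham's law, t_NO/t_C₃H₈ = √(M_NO/M_C₃H₈) = √(30.01/44.10) = √0.6805 = 0.8249.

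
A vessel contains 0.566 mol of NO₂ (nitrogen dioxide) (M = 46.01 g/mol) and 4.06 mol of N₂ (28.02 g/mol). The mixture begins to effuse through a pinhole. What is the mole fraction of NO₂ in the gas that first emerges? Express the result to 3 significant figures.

0.0981

Each component's effusion rate ∝ (its partial pressure)·(1/√M) ∝ n_i/√M_i.
Mole fraction of NO₂ in the effusate = (n_NO₂/√M_NO₂) / (n_NO₂/√M_NO₂ + n_N₂/√M_N₂)
= (0.566/√46.01) / (0.566/√46.01 + 4.06/√28.02) = 0.08344/(0.08344 + 0.7670) = 0.0981.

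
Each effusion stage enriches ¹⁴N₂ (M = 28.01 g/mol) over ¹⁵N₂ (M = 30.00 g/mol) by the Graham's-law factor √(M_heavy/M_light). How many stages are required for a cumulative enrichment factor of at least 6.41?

Per stage α = (30.00/28.01)^(1/2) = 1.07105^0.5, giving ln α = 0.03432.
Need α^N ≥ 6.41 ⇒ N ≥ ln(6.41) / ln α = 1.858 / 0.03432 = 54.14.
So at least 55 stages are needed.

55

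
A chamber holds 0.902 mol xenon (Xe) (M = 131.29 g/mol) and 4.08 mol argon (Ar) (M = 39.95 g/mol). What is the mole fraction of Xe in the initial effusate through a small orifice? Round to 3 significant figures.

Each component's effusion rate ∝ (its partial pressure)·(1/√M) ∝ n_i/√M_i.
Mole fraction of Xe in the effusate = (n_Xe/√M_Xe) / (n_Xe/√M_Xe + n_Ar/√M_Ar)
= (0.902/√131.29) / (0.902/√131.29 + 4.08/√39.95) = 0.07872/(0.07872 + 0.6455) = 0.109.

0.109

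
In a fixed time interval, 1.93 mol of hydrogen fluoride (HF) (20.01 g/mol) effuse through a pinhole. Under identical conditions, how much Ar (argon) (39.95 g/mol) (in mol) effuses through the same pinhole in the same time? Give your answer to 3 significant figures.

By Graham's law, rate_Ar/rate_HF = √(M_HF/M_Ar) = √(20.01/39.95) = √0.5009 = 0.7077.
So the amount for Ar is 1.93 × 0.7077 = 1.37 mol.

1.37 mol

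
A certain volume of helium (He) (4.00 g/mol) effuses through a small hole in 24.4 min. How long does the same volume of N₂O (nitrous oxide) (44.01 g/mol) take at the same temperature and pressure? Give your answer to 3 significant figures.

From Graham's law, t_N₂O/t_He = √(M_N₂O/M_He) = √(44.01/4.00) = √11.00 = 3.317.
So the time for N₂O is 24.4 × 3.317 = 80.9 min.

80.9 min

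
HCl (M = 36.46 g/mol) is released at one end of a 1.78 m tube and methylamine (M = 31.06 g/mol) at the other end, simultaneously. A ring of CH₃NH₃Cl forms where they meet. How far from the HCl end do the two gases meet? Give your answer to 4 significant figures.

0.8544 m

Distances travelled in equal time are proportional to diffusion rates, so d_HCl/d_CH₃NH₂ = √(M_CH₃NH₂/M_HCl) = √(31.06/36.46) = 0.9230.
With d_HCl + d_CH₃NH₂ = 1.78 m, d_CH₃NH₂ = 1.78/(1 + 0.9230) = 0.9256 m.
d_HCl = 1.78 − 0.9256 = 0.8544 m.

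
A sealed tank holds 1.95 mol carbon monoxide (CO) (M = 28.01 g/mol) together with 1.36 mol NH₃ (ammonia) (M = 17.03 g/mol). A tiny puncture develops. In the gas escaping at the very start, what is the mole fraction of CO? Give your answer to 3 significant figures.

0.528

The effusion rate of species i is ∝ p_i/√M_i ∝ n_i/√M_i.
Mole fraction of CO in the effusate = (n_CO/√M_CO) / (n_CO/√M_CO + n_NH₃/√M_NH₃)
= (1.95/√28.01) / (1.95/√28.01 + 1.36/√17.03) = 0.3684/(0.3684 + 0.3296) = 0.528.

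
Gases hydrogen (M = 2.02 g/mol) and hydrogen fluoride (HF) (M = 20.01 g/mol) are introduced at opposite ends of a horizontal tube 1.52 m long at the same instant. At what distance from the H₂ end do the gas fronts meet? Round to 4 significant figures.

1.154 m

Distances travelled in equal time are proportional to diffusion rates, so d_H₂/d_HF = √(M_HF/M_H₂) = √(20.01/2.02) = 3.147.
With d_H₂ + d_HF = 1.52 m, d_HF = 1.52/(1 + 3.147) = 0.3665 m.
d_H₂ = 1.52 − 0.3665 = 1.154 m.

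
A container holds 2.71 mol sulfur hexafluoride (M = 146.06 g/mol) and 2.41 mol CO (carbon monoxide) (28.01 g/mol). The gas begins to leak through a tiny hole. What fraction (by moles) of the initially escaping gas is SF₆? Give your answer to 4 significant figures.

0.3300

Each component's effusion rate ∝ (its partial pressure)·(1/√M) ∝ n_i/√M_i.
x_SF₆(eff) = (n_SF₆/√M_SF₆) / (n_SF₆/√M_SF₆ + n_CO/√M_CO)
= (2.71/√146.06) / (2.71/√146.06 + 2.41/√28.01) = 0.2242/(0.2242 + 0.4554) = 0.3300.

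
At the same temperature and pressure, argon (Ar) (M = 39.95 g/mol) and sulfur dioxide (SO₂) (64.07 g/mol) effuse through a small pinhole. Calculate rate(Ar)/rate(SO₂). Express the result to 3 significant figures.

1.27

From Graham's law, rate_Ar/rate_SO₂ = √(M_SO₂/M_Ar) = √(64.07/39.95) = √1.604 = 1.27.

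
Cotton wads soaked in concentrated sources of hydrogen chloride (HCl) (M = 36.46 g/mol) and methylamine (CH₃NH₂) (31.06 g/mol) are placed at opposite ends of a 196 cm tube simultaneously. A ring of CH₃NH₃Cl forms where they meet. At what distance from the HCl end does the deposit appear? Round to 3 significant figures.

Distances travelled in equal time are proportional to diffusion rates, so d_HCl/d_CH₃NH₂ = √(M_CH₃NH₂/M_HCl) = √(31.06/36.46) = 0.9230.
With d_HCl + d_CH₃NH₂ = 196 cm, d_CH₃NH₂ = 196/(1 + 0.9230) = 101.9 cm.
d_HCl = 196 − 101.9 = 94.1 cm.

94.1 cm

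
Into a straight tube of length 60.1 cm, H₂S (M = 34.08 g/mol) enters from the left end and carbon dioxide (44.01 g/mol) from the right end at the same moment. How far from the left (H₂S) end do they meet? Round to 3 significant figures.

In equal time, each gas travels a distance ∝ its rate ∝ 1/√M, so d_H₂S/d_CO₂ = √(M_CO₂/M_H₂S) = √(44.01/34.08) = 1.136.
With d_H₂S + d_CO₂ = 60.1 cm, d_CO₂ = 60.1/(1 + 1.136) = 28.13 cm.
d_H₂S = 60.1 − 28.13 = 32.0 cm.

32.0 cm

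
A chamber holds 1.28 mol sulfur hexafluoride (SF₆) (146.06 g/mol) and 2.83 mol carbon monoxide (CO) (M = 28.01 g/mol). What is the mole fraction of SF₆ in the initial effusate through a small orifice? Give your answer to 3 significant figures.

0.165

Each component's effusion rate ∝ (its partial pressure)·(1/√M) ∝ n_i/√M_i.
Mole fraction of SF₆ in the effusate = (n_SF₆/√M_SF₆) / (n_SF₆/√M_SF₆ + n_CO/√M_CO)
= (1.28/√146.06) / (1.28/√146.06 + 2.83/√28.01) = 0.1059/(0.1059 + 0.5347) = 0.165.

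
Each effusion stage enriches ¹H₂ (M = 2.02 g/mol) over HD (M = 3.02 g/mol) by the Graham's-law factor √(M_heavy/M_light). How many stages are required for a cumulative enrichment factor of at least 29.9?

Single-stage factor α = √(3.02/2.02), so ln α = ½ ln(1.49505) = 0.2011.
Need α^N ≥ 29.9 ⇒ N ≥ ln(29.9) / ln α = 3.398 / 0.2011 = 16.90.
So at least 17 stages are needed.

17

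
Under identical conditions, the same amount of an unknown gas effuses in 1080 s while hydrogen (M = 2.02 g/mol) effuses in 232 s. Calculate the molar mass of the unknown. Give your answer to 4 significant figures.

43.77 g/mol

From Graham's law, t_X/t_H₂ = √(M_X/M_H₂).
1080/232 = 4.655 = √(M_X/2.02)
M_X = 2.02 × 4.655² = 2.02 × 21.67 = 43.77 g/mol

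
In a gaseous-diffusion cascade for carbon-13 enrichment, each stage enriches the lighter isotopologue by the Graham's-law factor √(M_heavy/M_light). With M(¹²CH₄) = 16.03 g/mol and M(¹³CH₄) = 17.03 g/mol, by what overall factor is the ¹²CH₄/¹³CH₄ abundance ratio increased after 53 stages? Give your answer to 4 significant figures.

The single-stage factor is √(M_heavy/M_light), so 53 stages give [√(17.03/16.03)]^53 = (17.03/16.03)^(53/2).
= 1.06238^(53/2) = 4.971.

4.971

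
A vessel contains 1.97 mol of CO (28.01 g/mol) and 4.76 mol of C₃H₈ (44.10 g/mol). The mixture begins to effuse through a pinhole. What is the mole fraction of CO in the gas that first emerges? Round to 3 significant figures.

0.342

Effusion rate of each component ∝ n_i/√M_i (partial pressure × 1/√M).
x_CO(eff) = (n_CO/√M_CO) / (n_CO/√M_CO + n_C₃H₈/√M_C₃H₈)
= (1.97/√28.01) / (1.97/√28.01 + 4.76/√44.10) = 0.3722/(0.3722 + 0.7168) = 0.342.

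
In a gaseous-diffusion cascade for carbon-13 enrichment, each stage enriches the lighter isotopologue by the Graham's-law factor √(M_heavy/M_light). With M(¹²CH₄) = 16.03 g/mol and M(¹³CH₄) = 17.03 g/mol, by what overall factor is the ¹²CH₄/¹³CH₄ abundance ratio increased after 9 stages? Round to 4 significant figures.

1.313

After 9 stages the ratio has grown by (√(17.03/16.03))^9 = (17.03/16.03)^(9/2).
= 1.06238^(9/2) = 1.313.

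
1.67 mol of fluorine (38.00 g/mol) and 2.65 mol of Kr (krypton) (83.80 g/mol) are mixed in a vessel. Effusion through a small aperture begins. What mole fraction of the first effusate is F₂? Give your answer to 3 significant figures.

Each component's effusion rate ∝ (its partial pressure)·(1/√M) ∝ n_i/√M_i.
Mole fraction of F₂ in the effusate = (n_F₂/√M_F₂) / (n_F₂/√M_F₂ + n_Kr/√M_Kr)
= (1.67/√38.00) / (1.67/√38.00 + 2.65/√83.80) = 0.2709/(0.2709 + 0.2895) = 0.483.

0.483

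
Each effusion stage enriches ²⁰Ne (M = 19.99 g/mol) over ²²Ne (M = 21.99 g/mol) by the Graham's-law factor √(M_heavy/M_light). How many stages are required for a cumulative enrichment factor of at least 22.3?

With α = √(21.99/19.99) per stage, ln α = ½ ln(1.10005) = 0.04768.
Need α^N ≥ 22.3 ⇒ N ≥ ln(22.3) / ln α = 3.105 / 0.04768 = 65.12.
So at least 66 stages are needed.

66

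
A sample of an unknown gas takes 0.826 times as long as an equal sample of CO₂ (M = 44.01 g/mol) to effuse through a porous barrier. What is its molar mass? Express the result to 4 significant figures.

30.03 g/mol

By Graham's law, t_X/t_CO₂ = √(M_X/M_CO₂).
0.826 = √(M_X/44.01)
M_X = 44.01 × 0.826² = 44.01 × 0.6823 = 30.03 g/mol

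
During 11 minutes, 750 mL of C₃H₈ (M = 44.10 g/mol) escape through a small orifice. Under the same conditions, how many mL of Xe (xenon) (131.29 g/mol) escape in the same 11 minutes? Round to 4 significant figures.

Graham's law gives rate_Xe/rate_C₃H₈ = √(M_C₃H₈/M_Xe) = √(44.10/131.29) = √0.3359 = 0.5796.
So the volume for Xe is 750 × 0.5796 = 434.7 mL.

434.7 mL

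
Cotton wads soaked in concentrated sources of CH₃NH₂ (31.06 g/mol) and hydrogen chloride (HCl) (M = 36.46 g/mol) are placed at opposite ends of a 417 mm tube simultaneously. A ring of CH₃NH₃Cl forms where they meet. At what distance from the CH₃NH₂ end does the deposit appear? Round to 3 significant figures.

In equal time, each gas travels a distance ∝ its rate ∝ 1/√M, so d_CH₃NH₂/d_HCl = √(M_HCl/M_CH₃NH₂) = √(36.46/31.06) = 1.083.
With d_CH₃NH₂ + d_HCl = 417 mm, d_HCl = 417/(1 + 1.083) = 200.1 mm.
d_CH₃NH₂ = 417 − 200.1 = 217 mm.

217 mm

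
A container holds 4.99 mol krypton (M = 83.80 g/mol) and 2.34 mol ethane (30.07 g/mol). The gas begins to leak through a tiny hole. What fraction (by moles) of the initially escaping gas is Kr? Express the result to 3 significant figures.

0.561

The effusion rate of species i is ∝ p_i/√M_i ∝ n_i/√M_i.
Mole fraction of Kr in the effusate = (n_Kr/√M_Kr) / (n_Kr/√M_Kr + n_C₂H₆/√M_C₂H₆)
= (4.99/√83.80) / (4.99/√83.80 + 2.34/√30.07) = 0.5451/(0.5451 + 0.4267) = 0.561.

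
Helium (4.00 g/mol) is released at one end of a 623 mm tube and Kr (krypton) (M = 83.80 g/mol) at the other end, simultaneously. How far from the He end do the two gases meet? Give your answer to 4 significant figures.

The fronts meet when d_He + d_Kr = L with d_He/d_Kr = √(M_Kr/M_He) (Graham's law). Here √(M_Kr/M_He) = √(83.80/4.00) = 4.577.
With d_He + d_Kr = 623 mm, d_Kr = 623/(1 + 4.577) = 111.7 mm.
d_He = 623 − 111.7 = 511.3 mm.

511.3 mm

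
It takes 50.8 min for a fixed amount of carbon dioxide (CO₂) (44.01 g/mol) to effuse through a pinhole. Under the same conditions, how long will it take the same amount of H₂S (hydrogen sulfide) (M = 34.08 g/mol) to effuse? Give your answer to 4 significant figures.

44.70 min

By Graham's law, t_H₂S/t_CO₂ = √(M_H₂S/M_CO₂) = √(34.08/44.01) = √0.7744 = 0.8800.
So the time for H₂S is 50.8 × 0.8800 = 44.70 min.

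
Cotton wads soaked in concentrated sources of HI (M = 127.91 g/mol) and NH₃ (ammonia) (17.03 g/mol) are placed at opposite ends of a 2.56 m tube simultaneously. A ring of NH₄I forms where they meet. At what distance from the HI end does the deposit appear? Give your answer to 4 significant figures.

Graham's law gives d_HI/d_NH₃ = rate_HI/rate_NH₃ = √(M_NH₃/M_HI) = √(17.03/127.91) = 0.3649.
With d_HI + d_NH₃ = 2.56 m, d_NH₃ = 2.56/(1 + 0.3649) = 1.876 m.
d_HI = 2.56 − 1.876 = 0.6844 m.

0.6844 m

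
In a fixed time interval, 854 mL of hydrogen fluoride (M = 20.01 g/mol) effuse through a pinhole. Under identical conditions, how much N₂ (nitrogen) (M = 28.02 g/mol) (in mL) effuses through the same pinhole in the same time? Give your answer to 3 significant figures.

722 mL

Graham's law gives rate_N₂/rate_HF = √(M_HF/M_N₂) = √(20.01/28.02) = √0.7141 = 0.8451.
So the volume for N₂ is 854 × 0.8451 = 722 mL.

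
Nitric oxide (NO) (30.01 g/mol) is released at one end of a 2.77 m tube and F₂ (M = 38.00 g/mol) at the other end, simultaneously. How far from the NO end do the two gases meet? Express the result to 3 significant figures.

1.47 m

The fronts meet when d_NO + d_F₂ = L with d_NO/d_F₂ = √(M_F₂/M_NO) (Graham's law). Here √(M_F₂/M_NO) = √(38.00/30.01) = 1.125.
With d_NO + d_F₂ = 2.77 m, d_F₂ = 2.77/(1 + 1.125) = 1.303 m.
d_NO = 2.77 − 1.303 = 1.47 m.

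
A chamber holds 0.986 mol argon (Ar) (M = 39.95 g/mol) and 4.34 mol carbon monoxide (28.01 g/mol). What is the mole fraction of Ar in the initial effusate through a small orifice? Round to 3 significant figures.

The effusion rate of species i is ∝ p_i/√M_i ∝ n_i/√M_i.
x_Ar(eff) = (n_Ar/√M_Ar) / (n_Ar/√M_Ar + n_CO/√M_CO)
= (0.986/√39.95) / (0.986/√39.95 + 4.34/√28.01) = 0.1560/(0.1560 + 0.8200) = 0.160.

0.160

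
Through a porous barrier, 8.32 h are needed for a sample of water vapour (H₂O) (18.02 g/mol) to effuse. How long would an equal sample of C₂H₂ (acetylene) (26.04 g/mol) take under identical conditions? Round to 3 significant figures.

10.0 h

Using Graham's law: t_C₂H₂/t_H₂O = √(M_C₂H₂/M_H₂O) = √(26.04/18.02) = √1.445 = 1.202.
So the time for C₂H₂ is 8.32 × 1.202 = 10.0 h.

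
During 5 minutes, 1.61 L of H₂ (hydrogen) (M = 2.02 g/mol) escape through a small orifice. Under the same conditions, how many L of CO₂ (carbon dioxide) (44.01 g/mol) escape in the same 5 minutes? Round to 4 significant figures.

Graham's law gives rate_CO₂/rate_H₂ = √(M_H₂/M_CO₂) = √(2.02/44.01) = √0.04590 = 0.2142.
So the volume for CO₂ is 1.61 × 0.2142 = 0.3449 L.

0.3449 L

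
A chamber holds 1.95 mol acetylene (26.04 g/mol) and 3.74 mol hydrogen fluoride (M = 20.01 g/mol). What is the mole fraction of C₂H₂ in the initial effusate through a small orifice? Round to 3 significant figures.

0.314

The effusion rate of species i is ∝ p_i/√M_i ∝ n_i/√M_i.
Mole fraction of C₂H₂ in the effusate = (n_C₂H₂/√M_C₂H₂) / (n_C₂H₂/√M_C₂H₂ + n_HF/√M_HF)
= (1.95/√26.04) / (1.95/√26.04 + 3.74/√20.01) = 0.3821/(0.3821 + 0.8361) = 0.314.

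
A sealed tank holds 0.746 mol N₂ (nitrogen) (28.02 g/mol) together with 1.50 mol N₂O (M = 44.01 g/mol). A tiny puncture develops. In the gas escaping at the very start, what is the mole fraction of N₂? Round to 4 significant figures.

The effusion rate of species i is ∝ p_i/√M_i ∝ n_i/√M_i.
x_N₂(eff) = (n_N₂/√M_N₂) / (n_N₂/√M_N₂ + n_N₂O/√M_N₂O)
= (0.746/√28.02) / (0.746/√28.02 + 1.50/√44.01) = 0.1409/(0.1409 + 0.2261) = 0.3840.

0.3840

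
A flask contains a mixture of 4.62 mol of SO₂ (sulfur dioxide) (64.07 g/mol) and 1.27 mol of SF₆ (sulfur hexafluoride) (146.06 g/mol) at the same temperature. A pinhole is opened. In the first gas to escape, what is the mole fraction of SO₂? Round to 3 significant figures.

0.846

Effusion rate of each component ∝ n_i/√M_i (partial pressure × 1/√M).
Mole fraction of SO₂ in the effusate = (n_SO₂/√M_SO₂) / (n_SO₂/√M_SO₂ + n_SF₆/√M_SF₆)
= (4.62/√64.07) / (4.62/√64.07 + 1.27/√146.06) = 0.5772/(0.5772 + 0.1051) = 0.846.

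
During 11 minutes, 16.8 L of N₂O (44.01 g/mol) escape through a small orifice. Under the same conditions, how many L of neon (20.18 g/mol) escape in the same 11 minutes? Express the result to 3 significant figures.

From Graham's law, rate_Ne/rate_N₂O = √(M_N₂O/M_Ne) = √(44.01/20.18) = √2.181 = 1.477.
So the volume for Ne is 16.8 × 1.477 = 24.8 L.

24.8 L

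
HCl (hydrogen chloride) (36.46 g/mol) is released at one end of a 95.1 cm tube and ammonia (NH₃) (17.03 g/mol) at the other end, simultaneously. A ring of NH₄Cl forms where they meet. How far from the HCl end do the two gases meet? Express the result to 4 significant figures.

The fronts meet when d_HCl + d_NH₃ = L with d_HCl/d_NH₃ = √(M_NH₃/M_HCl) (Graham's law). Here √(M_NH₃/M_HCl) = √(17.03/36.46) = 0.6834.
With d_HCl + d_NH₃ = 95.1 cm, d_NH₃ = 95.1/(1 + 0.6834) = 56.49 cm.
d_HCl = 95.1 − 56.49 = 38.61 cm.

38.61 cm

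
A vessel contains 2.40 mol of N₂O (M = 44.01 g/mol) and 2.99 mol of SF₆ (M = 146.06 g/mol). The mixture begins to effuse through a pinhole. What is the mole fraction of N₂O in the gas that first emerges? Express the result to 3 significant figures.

0.594

Rate_i ∝ x_i/√M_i (Graham's law weighted by mole fraction), so the effusate composition follows n_i/√M_i.
So x_N₂O in the escaping gas = (n_N₂O/√M_N₂O) / Σ(n_i/√M_i)
= (2.40/√44.01) / (2.40/√44.01 + 2.99/√146.06) = 0.3618/(0.3618 + 0.2474) = 0.594.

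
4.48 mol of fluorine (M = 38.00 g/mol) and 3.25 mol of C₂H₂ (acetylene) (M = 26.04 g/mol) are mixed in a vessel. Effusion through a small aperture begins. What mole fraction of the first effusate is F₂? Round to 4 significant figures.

0.5330

Rate_i ∝ x_i/√M_i (Graham's law weighted by mole fraction), so the effusate composition follows n_i/√M_i.
So x_F₂ in the escaping gas = (n_F₂/√M_F₂) / Σ(n_i/√M_i)
= (4.48/√38.00) / (4.48/√38.00 + 3.25/√26.04) = 0.7268/(0.7268 + 0.6369) = 0.5330.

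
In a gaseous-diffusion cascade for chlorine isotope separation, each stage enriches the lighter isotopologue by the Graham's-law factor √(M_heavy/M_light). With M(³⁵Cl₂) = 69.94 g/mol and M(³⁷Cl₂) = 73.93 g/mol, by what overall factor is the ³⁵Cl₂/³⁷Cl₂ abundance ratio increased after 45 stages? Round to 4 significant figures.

The single-stage factor is √(M_heavy/M_light), so 45 stages give [√(73.93/69.94)]^45 = (73.93/69.94)^(45/2).
= 1.05705^(45/2) = 3.484.

3.484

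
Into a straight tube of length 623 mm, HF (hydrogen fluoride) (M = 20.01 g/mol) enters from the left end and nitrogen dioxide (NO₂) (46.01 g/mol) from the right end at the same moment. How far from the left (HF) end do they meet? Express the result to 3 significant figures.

375 mm

In equal time, each gas travels a distance ∝ its rate ∝ 1/√M, so d_HF/d_NO₂ = √(M_NO₂/M_HF) = √(46.01/20.01) = 1.516.
With d_HF + d_NO₂ = 623 mm, d_NO₂ = 623/(1 + 1.516) = 247.6 mm.
d_HF = 623 − 247.6 = 375 mm.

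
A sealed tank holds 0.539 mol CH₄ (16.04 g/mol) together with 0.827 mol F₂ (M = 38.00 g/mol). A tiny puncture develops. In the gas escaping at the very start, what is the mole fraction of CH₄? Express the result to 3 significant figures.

0.501

Each component's effusion rate ∝ (its partial pressure)·(1/√M) ∝ n_i/√M_i.
So x_CH₄ in the escaping gas = (n_CH₄/√M_CH₄) / Σ(n_i/√M_i)
= (0.539/√16.04) / (0.539/√16.04 + 0.827/√38.00) = 0.1346/(0.1346 + 0.1342) = 0.501.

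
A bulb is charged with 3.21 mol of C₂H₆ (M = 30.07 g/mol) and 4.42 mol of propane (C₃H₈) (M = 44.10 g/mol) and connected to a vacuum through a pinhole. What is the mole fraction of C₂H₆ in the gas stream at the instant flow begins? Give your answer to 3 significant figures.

0.468

Rate_i ∝ x_i/√M_i (Graham's law weighted by mole fraction), so the effusate composition follows n_i/√M_i.
x_C₂H₆(eff) = (n_C₂H₆/√M_C₂H₆) / (n_C₂H₆/√M_C₂H₆ + n_C₃H₈/√M_C₃H₈)
= (3.21/√30.07) / (3.21/√30.07 + 4.42/√44.10) = 0.5854/(0.5854 + 0.6656) = 0.468.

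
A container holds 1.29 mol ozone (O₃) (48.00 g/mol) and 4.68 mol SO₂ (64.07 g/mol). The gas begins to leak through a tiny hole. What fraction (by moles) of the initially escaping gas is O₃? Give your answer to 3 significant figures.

Effusion rate of each component ∝ n_i/√M_i (partial pressure × 1/√M).
So x_O₃ in the escaping gas = (n_O₃/√M_O₃) / Σ(n_i/√M_i)
= (1.29/√48.00) / (1.29/√48.00 + 4.68/√64.07) = 0.1862/(0.1862 + 0.5847) = 0.242.

0.242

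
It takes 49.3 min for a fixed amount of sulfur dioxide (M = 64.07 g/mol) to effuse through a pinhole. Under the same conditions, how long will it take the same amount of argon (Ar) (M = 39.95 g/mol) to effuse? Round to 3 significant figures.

38.9 min

Graham's law gives t_Ar/t_SO₂ = √(M_Ar/M_SO₂) = √(39.95/64.07) = √0.6235 = 0.7896.
So the time for Ar is 49.3 × 0.7896 = 38.9 min.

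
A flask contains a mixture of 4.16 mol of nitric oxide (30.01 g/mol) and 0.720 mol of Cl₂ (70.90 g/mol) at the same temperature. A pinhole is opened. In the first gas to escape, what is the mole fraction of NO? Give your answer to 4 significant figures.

0.8988

Effusion rate of each component ∝ n_i/√M_i (partial pressure × 1/√M).
x_NO(eff) = (n_NO/√M_NO) / (n_NO/√M_NO + n_Cl₂/√M_Cl₂)
= (4.16/√30.01) / (4.16/√30.01 + 0.720/√70.90) = 0.7594/(0.7594 + 0.08551) = 0.8988.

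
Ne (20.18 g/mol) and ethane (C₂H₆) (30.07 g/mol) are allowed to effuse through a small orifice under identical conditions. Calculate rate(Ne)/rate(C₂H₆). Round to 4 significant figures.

1.221

Using Graham's law: rate_Ne/rate_C₂H₆ = √(M_C₂H₆/M_Ne) = √(30.07/20.18) = √1.490 = 1.221.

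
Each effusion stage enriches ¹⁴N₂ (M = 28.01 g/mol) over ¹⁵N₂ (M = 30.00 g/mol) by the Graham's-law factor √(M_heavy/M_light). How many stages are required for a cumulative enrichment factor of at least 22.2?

91

Single-stage factor α = √(30.00/28.01), so ln α = ½ ln(1.07105) = 0.03432.
Need α^N ≥ 22.2 ⇒ N ≥ ln(22.2) / ln α = 3.100 / 0.03432 = 90.33.
Rounding up, N = 91 stages.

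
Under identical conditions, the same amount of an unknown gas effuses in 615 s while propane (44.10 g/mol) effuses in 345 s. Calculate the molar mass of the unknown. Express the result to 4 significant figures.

Using Graham's law: t_X/t_C₃H₈ = √(M_X/M_C₃H₈).
615/345 = 1.783 = √(M_X/44.10)
M_X = 44.10 × 1.783² = 44.10 × 3.178 = 140.1 g/mol

140.1 g/mol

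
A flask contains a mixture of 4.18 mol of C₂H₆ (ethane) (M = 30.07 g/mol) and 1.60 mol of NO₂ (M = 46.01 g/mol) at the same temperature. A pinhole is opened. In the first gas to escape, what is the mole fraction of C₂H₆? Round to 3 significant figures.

The effusion rate of species i is ∝ p_i/√M_i ∝ n_i/√M_i.
Mole fraction of C₂H₆ in the effusate = (n_C₂H₆/√M_C₂H₆) / (n_C₂H₆/√M_C₂H₆ + n_NO₂/√M_NO₂)
= (4.18/√30.07) / (4.18/√30.07 + 1.60/√46.01) = 0.7623/(0.7623 + 0.2359) = 0.764.

0.764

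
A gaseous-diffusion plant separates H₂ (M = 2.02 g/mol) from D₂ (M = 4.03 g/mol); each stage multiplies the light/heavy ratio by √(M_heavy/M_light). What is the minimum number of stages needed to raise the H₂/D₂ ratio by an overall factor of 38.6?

11

Single-stage factor α = √(4.03/2.02), so ln α = ½ ln(1.99505) = 0.3453.
Need α^N ≥ 38.6 ⇒ N ≥ ln(38.6) / ln α = 3.653 / 0.3453 = 10.58.
Rounding up, N = 11 stages.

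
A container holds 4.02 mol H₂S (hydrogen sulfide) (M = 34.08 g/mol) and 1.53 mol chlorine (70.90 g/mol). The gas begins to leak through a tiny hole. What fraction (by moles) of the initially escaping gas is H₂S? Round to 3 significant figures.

0.791

Effusion rate of each component ∝ n_i/√M_i (partial pressure × 1/√M).
Mole fraction of H₂S in the effusate = (n_H₂S/√M_H₂S) / (n_H₂S/√M_H₂S + n_Cl₂/√M_Cl₂)
= (4.02/√34.08) / (4.02/√34.08 + 1.53/√70.90) = 0.6886/(0.6886 + 0.1817) = 0.791.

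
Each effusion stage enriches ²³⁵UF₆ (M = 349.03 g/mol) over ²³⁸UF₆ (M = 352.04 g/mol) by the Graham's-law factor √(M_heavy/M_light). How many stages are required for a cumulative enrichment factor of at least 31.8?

Per stage α = (352.04/349.03)^(1/2) = 1.00862^0.5, giving ln α = 0.004293.
Need α^N ≥ 31.8 ⇒ N ≥ ln(31.8) / ln α = 3.459 / 0.004293 = 805.75.
Minimum whole number of stages: N = 806.

806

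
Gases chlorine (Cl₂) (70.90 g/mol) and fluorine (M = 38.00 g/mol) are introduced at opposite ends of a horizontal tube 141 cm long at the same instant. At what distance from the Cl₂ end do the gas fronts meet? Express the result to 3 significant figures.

Distances travelled in equal time are proportional to diffusion rates, so d_Cl₂/d_F₂ = √(M_F₂/M_Cl₂) = √(38.00/70.90) = 0.7321.
With d_Cl₂ + d_F₂ = 141 cm, d_F₂ = 141/(1 + 0.7321) = 81.40 cm.
d_Cl₂ = 141 − 81.40 = 59.6 cm.

59.6 cm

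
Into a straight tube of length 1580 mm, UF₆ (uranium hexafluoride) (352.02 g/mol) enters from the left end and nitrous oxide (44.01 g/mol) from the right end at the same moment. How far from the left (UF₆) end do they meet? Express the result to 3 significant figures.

Graham's law gives d_UF₆/d_N₂O = rate_UF₆/rate_N₂O = √(M_N₂O/M_UF₆) = √(44.01/352.02) = 0.3536.
With d_UF₆ + d_N₂O = 1580 mm, d_N₂O = 1580/(1 + 0.3536) = 1167 mm.
d_UF₆ = 1580 − 1167 = 413 mm.

413 mm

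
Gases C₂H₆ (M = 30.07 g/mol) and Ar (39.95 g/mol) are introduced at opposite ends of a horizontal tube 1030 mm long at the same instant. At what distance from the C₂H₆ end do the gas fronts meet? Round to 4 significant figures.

551.5 mm

Distances travelled in equal time are proportional to diffusion rates, so d_C₂H₆/d_Ar = √(M_Ar/M_C₂H₆) = √(39.95/30.07) = 1.153.
With d_C₂H₆ + d_Ar = 1030 mm, d_Ar = 1030/(1 + 1.153) = 478.5 mm.
d_C₂H₆ = 1030 − 478.5 = 551.5 mm.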